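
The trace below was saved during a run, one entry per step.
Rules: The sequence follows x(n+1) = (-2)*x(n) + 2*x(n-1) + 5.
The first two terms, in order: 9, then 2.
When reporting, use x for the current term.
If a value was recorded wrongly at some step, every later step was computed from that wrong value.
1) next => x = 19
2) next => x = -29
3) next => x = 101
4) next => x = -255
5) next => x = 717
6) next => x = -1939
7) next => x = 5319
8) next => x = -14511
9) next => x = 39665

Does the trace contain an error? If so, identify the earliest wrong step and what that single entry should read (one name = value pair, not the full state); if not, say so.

step 7, x = 5317

Step 1: x = -2*(2) + (2)*(9) + (5) = 19 — verified.
Step 2: x = -2*(19) + (2)*(2) + (5) = -29 — agrees with the trace.
Step 3: x = -2*(-29) + (2)*(19) + (5) = 101 — exactly as logged.
Step 4: x = -2*(101) + (2)*(-29) + (5) = -255 — in agreement.
Step 5: x = -2*(-255) + (2)*(101) + (5) = 717 — in agreement.
Step 6: x = -2*(717) + (2)*(-255) + (5) = -1939 — exactly as logged.
Step 7: x = -2*(-1939) + (2)*(717) + (5) = 5317 — a discrepancy with the trace.
Step 7 is the first one off; corrected, x = 5317.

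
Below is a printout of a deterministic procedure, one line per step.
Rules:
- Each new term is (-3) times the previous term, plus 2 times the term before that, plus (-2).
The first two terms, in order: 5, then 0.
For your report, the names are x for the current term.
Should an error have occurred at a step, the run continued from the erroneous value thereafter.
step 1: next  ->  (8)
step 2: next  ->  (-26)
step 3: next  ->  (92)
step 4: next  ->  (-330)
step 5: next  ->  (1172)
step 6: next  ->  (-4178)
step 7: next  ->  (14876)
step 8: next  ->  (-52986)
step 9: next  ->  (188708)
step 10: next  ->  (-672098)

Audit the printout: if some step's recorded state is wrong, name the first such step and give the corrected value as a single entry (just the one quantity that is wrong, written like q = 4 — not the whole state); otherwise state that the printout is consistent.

no error

1. x = -3*(0) + (2)*(5) + (-2) = 8 (checks out)
2. x = -3*(8) + (2)*(0) + (-2) = -26 (checks out)
3. x = -3*(-26) + (2)*(8) + (-2) = 92 (confirmed correct)
4. x = -3*(92) + (2)*(-26) + (-2) = -330 (confirmed correct)
5. x = -3*(-330) + (2)*(92) + (-2) = 1172 (same as recorded)
6. x = -3*(1172) + (2)*(-330) + (-2) = -4178 (matches)
7. x = -3*(-4178) + (2)*(1172) + (-2) = 14876 (confirmed correct)
8. x = -3*(14876) + (2)*(-4178) + (-2) = -52986 (matches)
9. x = -3*(-52986) + (2)*(14876) + (-2) = 188708 (same as recorded)
10. x = -3*(188708) + (2)*(-52986) + (-2) = -672098 (agrees with the printout)
No step deviates from the rules.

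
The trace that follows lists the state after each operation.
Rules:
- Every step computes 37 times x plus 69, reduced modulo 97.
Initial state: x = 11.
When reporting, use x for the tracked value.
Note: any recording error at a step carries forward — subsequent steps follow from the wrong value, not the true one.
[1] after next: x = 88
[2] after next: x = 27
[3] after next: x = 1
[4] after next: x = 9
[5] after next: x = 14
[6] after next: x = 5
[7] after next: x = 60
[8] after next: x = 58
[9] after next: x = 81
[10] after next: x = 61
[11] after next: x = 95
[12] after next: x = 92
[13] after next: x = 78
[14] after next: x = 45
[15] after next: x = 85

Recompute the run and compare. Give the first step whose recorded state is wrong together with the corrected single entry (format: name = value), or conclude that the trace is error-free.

Recomputing the run from the initial state:
step 1: x = 88
step 2: x = 27
step 3: x = 1
step 4: x = 9
step 5: x = 14
step 6: x = 5
step 7: x = 60
step 8: x = 58
step 9: x = 81
step 10: x = 59
step 11: x = 21
step 12: x = 70
step 13: x = 40
step 14: x = 94
step 15: x = 55
The first disagreement with the trace is at step 10, where the value should be x = 59.

step 10, x = 59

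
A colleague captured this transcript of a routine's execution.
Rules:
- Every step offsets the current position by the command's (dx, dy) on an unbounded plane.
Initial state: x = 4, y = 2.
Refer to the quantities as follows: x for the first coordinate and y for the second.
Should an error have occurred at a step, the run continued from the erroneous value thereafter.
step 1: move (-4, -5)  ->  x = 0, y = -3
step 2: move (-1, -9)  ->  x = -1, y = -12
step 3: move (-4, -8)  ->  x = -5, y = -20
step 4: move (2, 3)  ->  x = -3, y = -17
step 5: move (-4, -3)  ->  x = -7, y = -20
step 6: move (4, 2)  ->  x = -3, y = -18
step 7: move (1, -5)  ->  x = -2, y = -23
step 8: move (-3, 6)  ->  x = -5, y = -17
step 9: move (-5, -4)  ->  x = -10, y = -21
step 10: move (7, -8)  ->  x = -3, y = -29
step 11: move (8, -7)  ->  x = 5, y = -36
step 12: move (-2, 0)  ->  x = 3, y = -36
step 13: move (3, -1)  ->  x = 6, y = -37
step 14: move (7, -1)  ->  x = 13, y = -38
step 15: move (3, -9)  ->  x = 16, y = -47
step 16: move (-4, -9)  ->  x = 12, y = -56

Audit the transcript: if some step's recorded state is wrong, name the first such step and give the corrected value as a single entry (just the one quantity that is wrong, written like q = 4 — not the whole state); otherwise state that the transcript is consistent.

Recomputing the run from the initial state:
step 1: x = 0, y = -3
step 2: x = -1, y = -12
step 3: x = -5, y = -20
step 4: x = -3, y = -17
step 5: x = -7, y = -20
step 6: x = -3, y = -18
step 7: x = -2, y = -23
step 8: x = -5, y = -17
step 9: x = -10, y = -21
step 10: x = -3, y = -29
step 11: x = 5, y = -36
step 12: x = 3, y = -36
step 13: x = 6, y = -37
step 14: x = 13, y = -38
step 15: x = 16, y = -47
step 16: x = 12, y = -56
This matches the transcript at every step.

no error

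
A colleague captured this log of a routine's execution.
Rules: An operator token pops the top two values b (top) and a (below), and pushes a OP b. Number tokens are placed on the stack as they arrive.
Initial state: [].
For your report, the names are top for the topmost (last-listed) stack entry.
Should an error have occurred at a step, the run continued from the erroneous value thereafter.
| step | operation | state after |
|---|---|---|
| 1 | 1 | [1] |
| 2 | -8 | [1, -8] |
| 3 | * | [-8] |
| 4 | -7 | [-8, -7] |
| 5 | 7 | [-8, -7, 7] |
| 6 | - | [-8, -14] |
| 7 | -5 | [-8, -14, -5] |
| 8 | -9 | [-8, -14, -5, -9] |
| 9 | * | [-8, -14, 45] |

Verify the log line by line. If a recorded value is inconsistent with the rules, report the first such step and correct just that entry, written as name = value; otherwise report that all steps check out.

step 1: push 1: top = 1 -> exactly as logged
step 2: push -8: top = -8 -> agrees with the log
step 3: 1 * -8 = -8 -> matches
step 4: push -7: top = -7 -> confirmed correct
step 5: push 7: top = 7 -> same as recorded
step 6: -7 - 7 = -14 -> verified
step 7: push -5: top = -5 -> exactly as logged
step 8: push -9: top = -9 -> consistent with the log
step 9: -5 * -9 = 45 -> confirmed correct
Every step is consistent.

no error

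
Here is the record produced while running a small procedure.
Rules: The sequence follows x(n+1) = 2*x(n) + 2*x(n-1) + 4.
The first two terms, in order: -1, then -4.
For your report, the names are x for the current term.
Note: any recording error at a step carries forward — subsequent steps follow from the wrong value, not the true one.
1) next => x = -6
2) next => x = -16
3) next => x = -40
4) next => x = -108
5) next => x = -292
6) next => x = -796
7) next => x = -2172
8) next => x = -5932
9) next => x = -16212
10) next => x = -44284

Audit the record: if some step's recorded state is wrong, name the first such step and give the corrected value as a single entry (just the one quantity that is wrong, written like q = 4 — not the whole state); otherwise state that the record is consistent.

step 9, x = -16204

Step 1: x = 2*(-4) + (2)*(-1) + (4) = -6 — agrees with the record.
Step 2: x = 2*(-6) + (2)*(-4) + (4) = -16 — checks out.
Step 3: x = 2*(-16) + (2)*(-6) + (4) = -40 — exactly as logged.
Step 4: x = 2*(-40) + (2)*(-16) + (4) = -108 — exactly as logged.
Step 5: x = 2*(-108) + (2)*(-40) + (4) = -292 — confirmed correct.
Step 6: x = 2*(-292) + (2)*(-108) + (4) = -796 — same as recorded.
Step 7: x = 2*(-796) + (2)*(-292) + (4) = -2172 — exactly as logged.
Step 8: x = 2*(-2172) + (2)*(-796) + (4) = -5932 — verified.
Step 9: x = 2*(-5932) + (2)*(-2172) + (4) = -16204 — a discrepancy with the record.
First deviation found at step 9; the corrected entry is x = -16204.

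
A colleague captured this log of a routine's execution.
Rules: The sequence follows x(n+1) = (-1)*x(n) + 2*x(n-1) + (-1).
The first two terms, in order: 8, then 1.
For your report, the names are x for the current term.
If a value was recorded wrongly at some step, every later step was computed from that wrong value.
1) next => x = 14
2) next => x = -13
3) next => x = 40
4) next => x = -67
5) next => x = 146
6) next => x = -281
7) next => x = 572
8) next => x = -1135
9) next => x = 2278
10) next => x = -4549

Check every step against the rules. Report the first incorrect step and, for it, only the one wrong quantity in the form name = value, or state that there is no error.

Recomputing the run from the initial state:
step 1: x = 14
step 2: x = -13
step 3: x = 40
step 4: x = -67
step 5: x = 146
step 6: x = -281
step 7: x = 572
step 8: x = -1135
step 9: x = 2278
step 10: x = -4549
This matches the log at every step.

no error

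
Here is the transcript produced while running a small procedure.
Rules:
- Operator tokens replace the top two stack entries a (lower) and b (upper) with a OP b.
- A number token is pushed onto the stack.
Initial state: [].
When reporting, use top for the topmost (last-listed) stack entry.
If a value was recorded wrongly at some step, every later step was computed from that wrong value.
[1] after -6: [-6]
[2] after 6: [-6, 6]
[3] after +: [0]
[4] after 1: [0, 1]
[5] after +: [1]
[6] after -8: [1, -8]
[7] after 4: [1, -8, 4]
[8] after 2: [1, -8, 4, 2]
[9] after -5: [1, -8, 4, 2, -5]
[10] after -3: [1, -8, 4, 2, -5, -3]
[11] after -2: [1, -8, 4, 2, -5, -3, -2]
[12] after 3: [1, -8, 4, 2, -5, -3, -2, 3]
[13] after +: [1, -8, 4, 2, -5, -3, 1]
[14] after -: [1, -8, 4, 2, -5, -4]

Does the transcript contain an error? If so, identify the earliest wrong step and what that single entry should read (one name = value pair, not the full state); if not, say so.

Recomputing the run from the initial state:
step 1: [-6]
step 2: [-6, 6]
step 3: [0]
step 4: [0, 1]
step 5: [1]
step 6: [1, -8]
step 7: [1, -8, 4]
step 8: [1, -8, 4, 2]
step 9: [1, -8, 4, 2, -5]
step 10: [1, -8, 4, 2, -5, -3]
step 11: [1, -8, 4, 2, -5, -3, -2]
step 12: [1, -8, 4, 2, -5, -3, -2, 3]
step 13: [1, -8, 4, 2, -5, -3, 1]
step 14: [1, -8, 4, 2, -5, -4]
This matches the transcript at every step.

no error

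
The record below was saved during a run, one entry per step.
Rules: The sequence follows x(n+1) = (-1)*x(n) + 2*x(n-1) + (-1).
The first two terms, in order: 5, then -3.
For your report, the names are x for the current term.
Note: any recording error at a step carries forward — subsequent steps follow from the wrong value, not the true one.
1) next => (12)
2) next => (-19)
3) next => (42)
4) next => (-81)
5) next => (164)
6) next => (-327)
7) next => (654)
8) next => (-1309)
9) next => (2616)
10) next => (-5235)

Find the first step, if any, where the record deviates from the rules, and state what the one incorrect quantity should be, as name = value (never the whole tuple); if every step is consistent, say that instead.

1. x = -1*(-3) + (2)*(5) + (-1) = 12 (in agreement)
2. x = -1*(12) + (2)*(-3) + (-1) = -19 (matches)
3. x = -1*(-19) + (2)*(12) + (-1) = 42 (consistent with the record)
4. x = -1*(42) + (2)*(-19) + (-1) = -81 (same as recorded)
5. x = -1*(-81) + (2)*(42) + (-1) = 164 (verified)
6. x = -1*(164) + (2)*(-81) + (-1) = -327 (in agreement)
7. x = -1*(-327) + (2)*(164) + (-1) = 654 (consistent with the record)
8. x = -1*(654) + (2)*(-327) + (-1) = -1309 (checks out)
9. x = -1*(-1309) + (2)*(654) + (-1) = 2616 (same as recorded)
10. x = -1*(2616) + (2)*(-1309) + (-1) = -5235 (exactly as logged)
All steps check out; nothing to correct.

no error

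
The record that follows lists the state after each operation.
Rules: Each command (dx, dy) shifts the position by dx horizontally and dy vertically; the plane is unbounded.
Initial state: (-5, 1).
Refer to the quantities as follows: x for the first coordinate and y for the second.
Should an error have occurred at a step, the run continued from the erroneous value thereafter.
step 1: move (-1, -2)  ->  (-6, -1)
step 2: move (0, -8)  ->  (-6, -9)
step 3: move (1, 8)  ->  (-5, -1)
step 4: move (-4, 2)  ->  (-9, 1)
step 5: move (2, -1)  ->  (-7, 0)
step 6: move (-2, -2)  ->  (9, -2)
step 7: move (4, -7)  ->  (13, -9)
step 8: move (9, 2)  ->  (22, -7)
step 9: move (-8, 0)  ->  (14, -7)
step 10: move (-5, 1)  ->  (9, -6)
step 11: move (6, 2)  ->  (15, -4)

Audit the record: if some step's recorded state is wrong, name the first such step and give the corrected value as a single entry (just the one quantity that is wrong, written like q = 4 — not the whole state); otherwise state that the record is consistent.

step 6, x = -9

Recomputing the run from the initial state:
step 1: x = -6, y = -1
step 2: x = -6, y = -9
step 3: x = -5, y = -1
step 4: x = -9, y = 1
step 5: x = -7, y = 0
step 6: x = -9, y = -2
step 7: x = -5, y = -9
step 8: x = 4, y = -7
step 9: x = -4, y = -7
step 10: x = -9, y = -6
step 11: x = -3, y = -4
The first disagreement with the record is at step 6, where the value should be x = -9.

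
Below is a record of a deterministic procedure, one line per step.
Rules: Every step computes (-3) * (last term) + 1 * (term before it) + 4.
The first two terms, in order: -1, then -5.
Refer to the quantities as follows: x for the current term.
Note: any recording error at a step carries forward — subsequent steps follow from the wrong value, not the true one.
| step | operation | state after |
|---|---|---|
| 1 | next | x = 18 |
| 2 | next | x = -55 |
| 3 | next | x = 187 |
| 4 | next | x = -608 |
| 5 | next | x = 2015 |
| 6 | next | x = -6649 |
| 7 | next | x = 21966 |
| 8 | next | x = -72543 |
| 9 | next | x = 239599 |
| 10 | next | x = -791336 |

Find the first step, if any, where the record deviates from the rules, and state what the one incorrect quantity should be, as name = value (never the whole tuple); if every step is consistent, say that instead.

1. x = -3*(-5) + (1)*(-1) + (4) = 18 (confirmed correct)
2. x = -3*(18) + (1)*(-5) + (4) = -55 (agrees with the record)
3. x = -3*(-55) + (1)*(18) + (4) = 187 (verified)
4. x = -3*(187) + (1)*(-55) + (4) = -612 (this is not what the record shows)
First incorrect step: 4; the correct value is x = -612.

step 4, x = -612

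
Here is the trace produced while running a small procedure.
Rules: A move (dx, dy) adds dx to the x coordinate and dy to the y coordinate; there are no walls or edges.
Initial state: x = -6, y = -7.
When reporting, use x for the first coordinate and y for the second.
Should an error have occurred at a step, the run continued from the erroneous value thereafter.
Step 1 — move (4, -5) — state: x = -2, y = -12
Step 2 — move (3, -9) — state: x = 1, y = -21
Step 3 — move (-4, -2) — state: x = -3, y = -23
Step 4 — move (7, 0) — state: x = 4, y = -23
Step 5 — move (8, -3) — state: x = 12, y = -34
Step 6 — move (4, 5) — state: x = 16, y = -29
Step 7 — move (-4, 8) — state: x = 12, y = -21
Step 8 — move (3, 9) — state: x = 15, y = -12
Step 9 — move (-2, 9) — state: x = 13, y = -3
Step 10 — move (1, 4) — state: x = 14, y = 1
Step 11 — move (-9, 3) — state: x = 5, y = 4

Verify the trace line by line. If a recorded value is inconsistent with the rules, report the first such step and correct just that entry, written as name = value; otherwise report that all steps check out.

1. x = -6 + (4) = -2, y = -7 + (-5) = -12 (consistent with the trace)
2. x = -2 + (3) = 1, y = -12 + (-9) = -21 (no discrepancy)
3. x = 1 + (-4) = -3, y = -21 + (-2) = -23 (consistent with the trace)
4. x = -3 + (7) = 4, y = -23 + (0) = -23 (verified)
5. x = 4 + (8) = 12, y = -23 + (-3) = -26 (first mismatch against the trace)
First deviation found at step 5; the corrected entry is y = -26.

step 5, y = -26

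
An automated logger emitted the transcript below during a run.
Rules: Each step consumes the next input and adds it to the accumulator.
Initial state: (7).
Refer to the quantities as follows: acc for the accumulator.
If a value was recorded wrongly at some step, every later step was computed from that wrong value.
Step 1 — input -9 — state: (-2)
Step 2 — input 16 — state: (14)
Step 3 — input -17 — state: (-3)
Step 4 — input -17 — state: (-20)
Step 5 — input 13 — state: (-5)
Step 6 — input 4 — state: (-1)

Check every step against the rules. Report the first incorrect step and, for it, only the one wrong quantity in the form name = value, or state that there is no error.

step 5, acc = -7

step 1: acc = 7 + -9 = -2 -> consistent with the transcript
step 2: acc = -2 + 16 = 14 -> no discrepancy
step 3: acc = 14 + -17 = -3 -> checks out
step 4: acc = -3 + -17 = -20 -> confirmed correct
step 5: acc = -20 + 13 = -7 -> a discrepancy with the transcript
Step 5 is the first one off; corrected, acc = -7.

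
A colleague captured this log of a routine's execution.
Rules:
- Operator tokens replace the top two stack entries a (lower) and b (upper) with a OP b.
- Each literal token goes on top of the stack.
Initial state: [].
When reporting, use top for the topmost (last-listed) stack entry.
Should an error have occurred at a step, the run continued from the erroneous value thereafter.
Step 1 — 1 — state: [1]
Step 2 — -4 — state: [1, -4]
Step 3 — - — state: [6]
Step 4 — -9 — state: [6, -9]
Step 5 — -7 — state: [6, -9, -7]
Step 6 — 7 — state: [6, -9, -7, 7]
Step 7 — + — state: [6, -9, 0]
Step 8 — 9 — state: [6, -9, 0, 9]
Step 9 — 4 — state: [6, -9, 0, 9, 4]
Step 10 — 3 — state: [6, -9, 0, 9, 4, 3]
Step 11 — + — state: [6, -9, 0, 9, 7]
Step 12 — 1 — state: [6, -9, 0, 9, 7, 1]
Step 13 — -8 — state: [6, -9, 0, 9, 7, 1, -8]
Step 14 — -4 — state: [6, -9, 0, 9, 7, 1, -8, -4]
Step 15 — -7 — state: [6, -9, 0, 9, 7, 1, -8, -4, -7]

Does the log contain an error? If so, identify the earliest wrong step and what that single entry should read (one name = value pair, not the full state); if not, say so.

1. push 1: top = 1 (confirmed correct)
2. push -4: top = -4 (no discrepancy)
3. 1 - -4 = 5 (the log has a different value)
So the first discrepancy is step 3, where the right value is top = 5.

step 3, top = 5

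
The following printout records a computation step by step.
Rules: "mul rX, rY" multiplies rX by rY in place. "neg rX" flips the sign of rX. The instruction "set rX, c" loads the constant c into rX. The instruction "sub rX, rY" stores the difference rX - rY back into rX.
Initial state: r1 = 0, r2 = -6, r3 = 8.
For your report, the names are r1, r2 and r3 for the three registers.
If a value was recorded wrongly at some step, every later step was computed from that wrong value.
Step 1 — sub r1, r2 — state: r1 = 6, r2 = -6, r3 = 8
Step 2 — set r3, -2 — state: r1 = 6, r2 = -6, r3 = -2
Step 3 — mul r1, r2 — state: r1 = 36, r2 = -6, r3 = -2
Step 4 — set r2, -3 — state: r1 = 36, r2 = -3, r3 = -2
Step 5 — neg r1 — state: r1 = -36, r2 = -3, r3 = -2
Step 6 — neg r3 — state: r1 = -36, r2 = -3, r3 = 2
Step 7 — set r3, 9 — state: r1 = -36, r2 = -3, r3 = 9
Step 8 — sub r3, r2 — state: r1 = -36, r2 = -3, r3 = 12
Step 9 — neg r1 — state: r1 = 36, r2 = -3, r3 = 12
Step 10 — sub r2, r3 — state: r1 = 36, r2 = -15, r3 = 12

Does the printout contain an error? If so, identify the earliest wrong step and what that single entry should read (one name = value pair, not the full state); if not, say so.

Step 1: r1 = 0 - -6 = 6 — agrees with the printout.
Step 2: r3 = -2 — agrees with the printout.
Step 3: r1 = 6 * -6 = -36 — the recorded entry deviates here.
The audit stops at step 3: the recorded entry is wrong and should be r1 = -36.

step 3, r1 = -36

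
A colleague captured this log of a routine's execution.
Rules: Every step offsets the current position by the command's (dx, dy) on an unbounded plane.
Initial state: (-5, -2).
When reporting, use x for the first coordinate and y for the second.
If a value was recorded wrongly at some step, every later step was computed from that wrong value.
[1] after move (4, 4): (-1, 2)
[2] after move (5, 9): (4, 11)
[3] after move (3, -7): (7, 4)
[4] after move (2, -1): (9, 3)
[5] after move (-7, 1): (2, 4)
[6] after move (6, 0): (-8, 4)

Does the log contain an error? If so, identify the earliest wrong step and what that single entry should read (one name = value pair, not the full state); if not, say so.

step 1: x = -5 + (4) = -1, y = -2 + (4) = 2 -> verified
step 2: x = -1 + (5) = 4, y = 2 + (9) = 11 -> exactly as logged
step 3: x = 4 + (3) = 7, y = 11 + (-7) = 4 -> confirmed correct
step 4: x = 7 + (2) = 9, y = 4 + (-1) = 3 -> agrees with the log
step 5: x = 9 + (-7) = 2, y = 3 + (1) = 4 -> verified
step 6: x = 2 + (6) = 8, y = 4 + (0) = 4 -> the log disagrees here
That makes step 6 the first incorrect line — x = 8 is what it should show.

step 6, x = 8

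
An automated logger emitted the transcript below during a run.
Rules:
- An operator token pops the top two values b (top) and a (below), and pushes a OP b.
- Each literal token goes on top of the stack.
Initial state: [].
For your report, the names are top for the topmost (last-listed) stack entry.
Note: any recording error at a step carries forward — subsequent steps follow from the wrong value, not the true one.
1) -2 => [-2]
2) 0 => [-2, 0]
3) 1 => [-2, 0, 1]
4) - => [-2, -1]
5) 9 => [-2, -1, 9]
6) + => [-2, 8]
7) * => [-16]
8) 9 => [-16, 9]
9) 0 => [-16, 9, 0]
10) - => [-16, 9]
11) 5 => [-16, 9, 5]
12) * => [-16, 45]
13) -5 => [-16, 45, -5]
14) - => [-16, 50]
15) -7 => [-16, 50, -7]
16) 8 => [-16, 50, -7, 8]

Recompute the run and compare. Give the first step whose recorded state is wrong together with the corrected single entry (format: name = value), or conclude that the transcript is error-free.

no error

1. push -2: top = -2 (verified)
2. push 0: top = 0 (in agreement)
3. push 1: top = 1 (matches)
4. 0 - 1 = -1 (agrees with the transcript)
5. push 9: top = 9 (agrees with the transcript)
6. -1 + 9 = 8 (confirmed correct)
7. -2 * 8 = -16 (confirmed correct)
8. push 9: top = 9 (no discrepancy)
9. push 0: top = 0 (agrees with the transcript)
10. 9 - 0 = 9 (checks out)
11. push 5: top = 5 (same as recorded)
12. 9 * 5 = 45 (same as recorded)
13. push -5: top = -5 (no discrepancy)
14. 45 - -5 = 50 (checks out)
15. push -7: top = -7 (same as recorded)
16. push 8: top = 8 (consistent with the transcript)
Each recorded entry agrees with the recomputation.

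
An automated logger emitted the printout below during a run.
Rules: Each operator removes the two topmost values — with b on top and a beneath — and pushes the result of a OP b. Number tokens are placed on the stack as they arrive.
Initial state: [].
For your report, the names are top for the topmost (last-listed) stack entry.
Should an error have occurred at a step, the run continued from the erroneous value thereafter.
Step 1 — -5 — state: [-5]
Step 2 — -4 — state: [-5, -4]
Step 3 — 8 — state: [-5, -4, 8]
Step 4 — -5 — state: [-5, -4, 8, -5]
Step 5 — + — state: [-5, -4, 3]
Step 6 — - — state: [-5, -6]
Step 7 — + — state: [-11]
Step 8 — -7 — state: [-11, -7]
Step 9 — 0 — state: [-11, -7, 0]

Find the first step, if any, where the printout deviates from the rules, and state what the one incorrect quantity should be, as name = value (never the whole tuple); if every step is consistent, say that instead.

step 6, top = -7

step 1: push -5: top = -5 -> same as recorded
step 2: push -4: top = -4 -> agrees with the printout
step 3: push 8: top = 8 -> consistent with the printout
step 4: push -5: top = -5 -> agrees with the printout
step 5: 8 + -5 = 3 -> checks out
step 6: -4 - 3 = -7 -> not what was recorded
The audit stops at step 6: the recorded entry is wrong and should be top = -7.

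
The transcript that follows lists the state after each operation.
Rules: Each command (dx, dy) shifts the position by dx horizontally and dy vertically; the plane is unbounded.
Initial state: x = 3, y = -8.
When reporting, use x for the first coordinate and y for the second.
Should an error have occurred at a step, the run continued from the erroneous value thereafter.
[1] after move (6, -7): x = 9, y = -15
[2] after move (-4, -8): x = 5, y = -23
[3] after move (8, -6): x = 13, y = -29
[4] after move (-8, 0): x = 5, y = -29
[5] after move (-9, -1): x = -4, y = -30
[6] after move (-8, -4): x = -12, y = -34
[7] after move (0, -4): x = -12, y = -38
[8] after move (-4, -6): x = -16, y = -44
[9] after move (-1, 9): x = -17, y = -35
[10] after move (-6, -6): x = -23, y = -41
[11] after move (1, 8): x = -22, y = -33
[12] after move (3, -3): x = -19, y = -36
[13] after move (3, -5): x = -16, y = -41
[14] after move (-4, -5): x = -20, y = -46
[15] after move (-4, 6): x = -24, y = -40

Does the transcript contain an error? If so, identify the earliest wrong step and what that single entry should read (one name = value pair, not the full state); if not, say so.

no error

Recomputing the run from the initial state:
step 1: x = 9, y = -15
step 2: x = 5, y = -23
step 3: x = 13, y = -29
step 4: x = 5, y = -29
step 5: x = -4, y = -30
step 6: x = -12, y = -34
step 7: x = -12, y = -38
step 8: x = -16, y = -44
step 9: x = -17, y = -35
step 10: x = -23, y = -41
step 11: x = -22, y = -33
step 12: x = -19, y = -36
step 13: x = -16, y = -41
step 14: x = -20, y = -46
step 15: x = -24, y = -40
This matches the transcript at every step.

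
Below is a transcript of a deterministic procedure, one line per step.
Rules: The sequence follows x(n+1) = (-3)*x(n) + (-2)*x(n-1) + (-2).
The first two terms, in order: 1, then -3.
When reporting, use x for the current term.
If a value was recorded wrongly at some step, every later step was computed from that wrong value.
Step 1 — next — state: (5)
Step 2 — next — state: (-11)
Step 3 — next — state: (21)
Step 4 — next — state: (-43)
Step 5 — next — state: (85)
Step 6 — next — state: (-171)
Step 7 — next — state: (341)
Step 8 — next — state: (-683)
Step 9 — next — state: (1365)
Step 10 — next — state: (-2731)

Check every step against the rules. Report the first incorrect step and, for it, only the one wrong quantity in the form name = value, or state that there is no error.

no error

Recomputing the run from the initial state:
step 1: x = 5
step 2: x = -11
step 3: x = 21
step 4: x = -43
step 5: x = 85
step 6: x = -171
step 7: x = 341
step 8: x = -683
step 9: x = 1365
step 10: x = -2731
This matches the transcript at every step.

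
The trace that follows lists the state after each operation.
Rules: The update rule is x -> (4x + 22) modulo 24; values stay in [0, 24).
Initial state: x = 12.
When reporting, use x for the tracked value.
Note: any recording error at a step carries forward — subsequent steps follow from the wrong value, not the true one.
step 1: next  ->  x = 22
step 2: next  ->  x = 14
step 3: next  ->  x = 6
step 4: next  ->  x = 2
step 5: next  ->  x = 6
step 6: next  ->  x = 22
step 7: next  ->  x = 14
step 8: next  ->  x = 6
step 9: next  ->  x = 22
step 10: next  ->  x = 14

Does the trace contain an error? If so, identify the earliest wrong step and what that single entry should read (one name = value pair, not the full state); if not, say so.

step 4, x = 22

1. x = (4*12 + 22) mod 24 = 22 (no discrepancy)
2. x = (4*22 + 22) mod 24 = 14 (consistent with the trace)
3. x = (4*14 + 22) mod 24 = 6 (in agreement)
4. x = (4*6 + 22) mod 24 = 22 (the trace disagrees here)
The earliest wrong entry is at step 4: it should read x = 22.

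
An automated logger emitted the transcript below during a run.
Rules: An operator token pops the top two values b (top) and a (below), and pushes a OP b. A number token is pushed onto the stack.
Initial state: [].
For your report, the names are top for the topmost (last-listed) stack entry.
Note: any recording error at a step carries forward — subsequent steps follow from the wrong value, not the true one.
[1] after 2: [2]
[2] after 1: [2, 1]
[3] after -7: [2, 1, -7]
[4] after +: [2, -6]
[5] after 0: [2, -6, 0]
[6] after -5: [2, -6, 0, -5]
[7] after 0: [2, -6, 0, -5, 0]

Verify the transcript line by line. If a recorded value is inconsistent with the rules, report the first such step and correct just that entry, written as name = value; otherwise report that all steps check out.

Recomputing the run from the initial state:
step 1: [2]
step 2: [2, 1]
step 3: [2, 1, -7]
step 4: [2, -6]
step 5: [2, -6, 0]
step 6: [2, -6, 0, -5]
step 7: [2, -6, 0, -5, 0]
This matches the transcript at every step.

no error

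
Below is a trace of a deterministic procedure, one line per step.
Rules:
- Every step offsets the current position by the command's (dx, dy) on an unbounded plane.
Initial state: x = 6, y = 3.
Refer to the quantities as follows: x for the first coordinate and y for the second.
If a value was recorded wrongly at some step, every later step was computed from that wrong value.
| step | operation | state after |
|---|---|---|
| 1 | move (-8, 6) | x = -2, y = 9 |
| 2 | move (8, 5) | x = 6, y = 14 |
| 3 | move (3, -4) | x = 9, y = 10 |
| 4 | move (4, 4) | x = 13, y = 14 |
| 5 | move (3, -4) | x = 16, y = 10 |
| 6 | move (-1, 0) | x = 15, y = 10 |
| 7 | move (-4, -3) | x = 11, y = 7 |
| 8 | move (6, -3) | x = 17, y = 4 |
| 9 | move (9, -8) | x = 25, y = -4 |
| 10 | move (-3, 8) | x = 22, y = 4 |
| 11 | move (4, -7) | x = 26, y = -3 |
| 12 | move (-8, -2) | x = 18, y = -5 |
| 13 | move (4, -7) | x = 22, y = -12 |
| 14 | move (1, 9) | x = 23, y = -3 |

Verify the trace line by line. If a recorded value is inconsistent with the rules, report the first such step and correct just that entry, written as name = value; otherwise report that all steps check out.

Recomputing the run from the initial state:
step 1: x = -2, y = 9
step 2: x = 6, y = 14
step 3: x = 9, y = 10
step 4: x = 13, y = 14
step 5: x = 16, y = 10
step 6: x = 15, y = 10
step 7: x = 11, y = 7
step 8: x = 17, y = 4
step 9: x = 26, y = -4
step 10: x = 23, y = 4
step 11: x = 27, y = -3
step 12: x = 19, y = -5
step 13: x = 23, y = -12
step 14: x = 24, y = -3
The first disagreement with the trace is at step 9, where the value should be x = 26.

step 9, x = 26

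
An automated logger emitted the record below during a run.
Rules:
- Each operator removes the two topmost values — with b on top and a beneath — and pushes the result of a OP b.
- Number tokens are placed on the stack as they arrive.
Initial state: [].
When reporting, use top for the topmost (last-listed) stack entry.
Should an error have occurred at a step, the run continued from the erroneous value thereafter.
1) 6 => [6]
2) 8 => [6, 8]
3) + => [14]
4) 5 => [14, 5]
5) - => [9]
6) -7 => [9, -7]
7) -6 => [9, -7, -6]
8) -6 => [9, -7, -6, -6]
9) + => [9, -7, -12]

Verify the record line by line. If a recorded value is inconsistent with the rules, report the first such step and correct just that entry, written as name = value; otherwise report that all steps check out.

no error

Step 1: push 6: top = 6 — matches.
Step 2: push 8: top = 8 — verified.
Step 3: 6 + 8 = 14 — same as recorded.
Step 4: push 5: top = 5 — matches.
Step 5: 14 - 5 = 9 — consistent with the record.
Step 6: push -7: top = -7 — agrees with the record.
Step 7: push -6: top = -6 — in agreement.
Step 8: push -6: top = -6 — agrees with the record.
Step 9: -6 + -6 = -12 — exactly as logged.
All steps check out; nothing to correct.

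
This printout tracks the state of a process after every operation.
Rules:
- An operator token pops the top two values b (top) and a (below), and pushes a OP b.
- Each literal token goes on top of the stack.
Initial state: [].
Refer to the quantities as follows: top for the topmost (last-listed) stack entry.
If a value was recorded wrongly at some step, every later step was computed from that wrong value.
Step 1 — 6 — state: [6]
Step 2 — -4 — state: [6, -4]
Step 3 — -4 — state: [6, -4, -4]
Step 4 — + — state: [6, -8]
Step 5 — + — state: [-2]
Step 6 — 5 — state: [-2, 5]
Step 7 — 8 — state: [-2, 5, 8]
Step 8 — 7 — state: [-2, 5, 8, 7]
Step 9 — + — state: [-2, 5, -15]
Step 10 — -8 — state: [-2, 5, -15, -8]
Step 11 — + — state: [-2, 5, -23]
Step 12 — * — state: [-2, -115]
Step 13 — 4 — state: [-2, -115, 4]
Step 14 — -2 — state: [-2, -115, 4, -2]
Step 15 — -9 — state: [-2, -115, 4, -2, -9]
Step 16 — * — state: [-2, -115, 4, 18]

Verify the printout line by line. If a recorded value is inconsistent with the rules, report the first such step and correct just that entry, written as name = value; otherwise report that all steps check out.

Recomputing the run from the initial state:
step 1: [6]
step 2: [6, -4]
step 3: [6, -4, -4]
step 4: [6, -8]
step 5: [-2]
step 6: [-2, 5]
step 7: [-2, 5, 8]
step 8: [-2, 5, 8, 7]
step 9: [-2, 5, 15]
step 10: [-2, 5, 15, -8]
step 11: [-2, 5, 7]
step 12: [-2, 35]
step 13: [-2, 35, 4]
step 14: [-2, 35, 4, -2]
step 15: [-2, 35, 4, -2, -9]
step 16: [-2, 35, 4, 18]
The first disagreement with the printout is at step 9, where the value should be top = 15.

step 9, top = 15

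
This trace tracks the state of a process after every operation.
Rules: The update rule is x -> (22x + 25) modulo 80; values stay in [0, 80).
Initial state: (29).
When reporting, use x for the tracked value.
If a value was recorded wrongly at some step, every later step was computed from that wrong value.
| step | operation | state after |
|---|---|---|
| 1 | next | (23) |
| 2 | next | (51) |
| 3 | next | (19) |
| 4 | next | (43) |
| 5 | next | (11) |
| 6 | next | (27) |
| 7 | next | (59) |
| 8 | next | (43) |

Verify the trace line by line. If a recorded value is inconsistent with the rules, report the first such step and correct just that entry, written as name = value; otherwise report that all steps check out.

step 3, x = 27

Recomputing the run from the initial state:
step 1: x = 23
step 2: x = 51
step 3: x = 27
step 4: x = 59
step 5: x = 43
step 6: x = 11
step 7: x = 27
step 8: x = 59
The first disagreement with the trace is at step 3, where the value should be x = 27.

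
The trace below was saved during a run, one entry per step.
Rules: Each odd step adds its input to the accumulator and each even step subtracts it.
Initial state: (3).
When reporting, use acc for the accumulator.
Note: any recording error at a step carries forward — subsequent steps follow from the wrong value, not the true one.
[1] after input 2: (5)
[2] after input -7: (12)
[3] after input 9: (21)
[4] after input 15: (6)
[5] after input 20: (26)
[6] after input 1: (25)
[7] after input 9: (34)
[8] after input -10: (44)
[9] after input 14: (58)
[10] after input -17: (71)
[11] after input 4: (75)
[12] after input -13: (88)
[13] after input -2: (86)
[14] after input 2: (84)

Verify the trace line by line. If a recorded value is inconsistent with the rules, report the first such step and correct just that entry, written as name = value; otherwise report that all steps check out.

step 10, acc = 75

Recomputing the run from the initial state:
step 1: acc = 5
step 2: acc = 12
step 3: acc = 21
step 4: acc = 6
step 5: acc = 26
step 6: acc = 25
step 7: acc = 34
step 8: acc = 44
step 9: acc = 58
step 10: acc = 75
step 11: acc = 79
step 12: acc = 92
step 13: acc = 90
step 14: acc = 88
The first disagreement with the trace is at step 10, where the value should be acc = 75.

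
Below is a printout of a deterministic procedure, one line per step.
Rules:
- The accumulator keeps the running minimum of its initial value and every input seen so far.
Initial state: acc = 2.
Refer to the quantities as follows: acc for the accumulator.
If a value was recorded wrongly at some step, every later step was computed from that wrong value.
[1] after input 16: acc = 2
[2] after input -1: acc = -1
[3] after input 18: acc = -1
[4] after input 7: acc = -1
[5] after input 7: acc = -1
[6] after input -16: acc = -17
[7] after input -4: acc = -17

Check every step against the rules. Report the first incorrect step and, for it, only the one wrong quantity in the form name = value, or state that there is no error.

step 6, acc = -16

Step 1: acc = min(2, 16) = 2 — checks out.
Step 2: acc = min(2, -1) = -1 — no discrepancy.
Step 3: acc = min(-1, 18) = -1 — exactly as logged.
Step 4: acc = min(-1, 7) = -1 — verified.
Step 5: acc = min(-1, 7) = -1 — verified.
Step 6: acc = min(-1, -16) = -16 — not what was recorded.
First deviation found at step 6; the corrected entry is acc = -16.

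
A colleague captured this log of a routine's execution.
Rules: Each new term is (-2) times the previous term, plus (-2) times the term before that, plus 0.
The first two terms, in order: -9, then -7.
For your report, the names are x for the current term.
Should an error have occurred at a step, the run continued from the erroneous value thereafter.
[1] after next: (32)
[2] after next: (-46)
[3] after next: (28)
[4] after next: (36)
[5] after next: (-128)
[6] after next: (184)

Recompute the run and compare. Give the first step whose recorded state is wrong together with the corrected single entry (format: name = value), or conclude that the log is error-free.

Recomputing the run from the initial state:
step 1: x = 32
step 2: x = -50
step 3: x = 36
step 4: x = 28
step 5: x = -128
step 6: x = 200
The first disagreement with the log is at step 2, where the value should be x = -50.

step 2, x = -50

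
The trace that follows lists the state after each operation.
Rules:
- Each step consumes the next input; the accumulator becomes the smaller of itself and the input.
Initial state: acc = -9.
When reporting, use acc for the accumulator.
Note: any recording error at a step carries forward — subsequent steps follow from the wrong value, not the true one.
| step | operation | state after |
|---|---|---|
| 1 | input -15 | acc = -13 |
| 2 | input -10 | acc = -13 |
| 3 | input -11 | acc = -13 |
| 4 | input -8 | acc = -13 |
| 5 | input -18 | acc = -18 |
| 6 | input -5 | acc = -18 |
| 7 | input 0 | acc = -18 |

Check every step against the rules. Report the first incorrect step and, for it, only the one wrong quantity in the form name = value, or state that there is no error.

step 1, acc = -15

Recomputing the run from the initial state:
step 1: acc = -15
step 2: acc = -15
step 3: acc = -15
step 4: acc = -15
step 5: acc = -18
step 6: acc = -18
step 7: acc = -18
The first disagreement with the trace is at step 1, where the value should be acc = -15.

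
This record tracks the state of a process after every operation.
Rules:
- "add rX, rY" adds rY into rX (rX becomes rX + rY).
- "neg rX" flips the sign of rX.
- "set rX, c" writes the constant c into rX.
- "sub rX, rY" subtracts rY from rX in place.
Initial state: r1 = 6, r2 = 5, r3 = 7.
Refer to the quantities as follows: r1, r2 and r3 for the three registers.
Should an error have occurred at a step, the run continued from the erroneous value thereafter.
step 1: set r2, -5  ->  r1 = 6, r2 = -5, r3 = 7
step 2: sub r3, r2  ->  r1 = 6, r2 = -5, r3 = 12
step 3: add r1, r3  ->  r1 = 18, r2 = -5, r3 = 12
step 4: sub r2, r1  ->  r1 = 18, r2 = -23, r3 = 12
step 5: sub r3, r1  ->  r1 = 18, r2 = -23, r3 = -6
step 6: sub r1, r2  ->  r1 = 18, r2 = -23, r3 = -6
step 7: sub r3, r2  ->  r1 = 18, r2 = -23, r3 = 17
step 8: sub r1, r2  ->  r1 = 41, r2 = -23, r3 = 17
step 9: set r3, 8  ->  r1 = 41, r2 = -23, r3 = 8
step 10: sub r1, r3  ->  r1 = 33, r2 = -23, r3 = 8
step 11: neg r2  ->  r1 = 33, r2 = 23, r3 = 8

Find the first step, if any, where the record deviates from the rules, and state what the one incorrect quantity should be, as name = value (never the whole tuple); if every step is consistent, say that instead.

Step 1: r2 = -5 — matches.
Step 2: r3 = 7 - -5 = 12 — same as recorded.
Step 3: r1 = 6 + 12 = 18 — agrees with the record.
Step 4: r2 = -5 - 18 = -23 — same as recorded.
Step 5: r3 = 12 - 18 = -6 — in agreement.
Step 6: r1 = 18 - -23 = 41 — first mismatch against the record.
Conclusion: step 6 carries the first error; the entry should be r1 = 41.

step 6, r1 = 41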